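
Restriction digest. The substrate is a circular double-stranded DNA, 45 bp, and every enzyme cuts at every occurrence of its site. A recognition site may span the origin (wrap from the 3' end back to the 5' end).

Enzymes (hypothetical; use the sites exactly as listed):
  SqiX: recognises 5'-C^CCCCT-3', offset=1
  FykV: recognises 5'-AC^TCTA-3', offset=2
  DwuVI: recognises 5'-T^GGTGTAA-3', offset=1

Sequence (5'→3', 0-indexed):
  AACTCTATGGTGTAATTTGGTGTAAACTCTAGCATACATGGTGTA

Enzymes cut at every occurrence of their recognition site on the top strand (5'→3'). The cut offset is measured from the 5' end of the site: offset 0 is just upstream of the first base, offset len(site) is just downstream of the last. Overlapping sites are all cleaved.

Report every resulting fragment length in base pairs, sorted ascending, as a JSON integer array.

[5,9,9,10,12]

Scan for sites:
  SqiX (CCCCCT, off=1): no sites
  FykV (ACTCTA, off=2): starts [1, 25] → cuts [3, 27]
  DwuVI (TGGTGTAA, off=1): starts [7, 17, 38] → cuts [8, 18, 39]

Pooled cuts: [3, 8, 18, 27, 39]

Fragment lengths:
  3→8: 5 bp
  8→18: 10 bp
  18→27: 9 bp
  27→39: 12 bp
  39→3 (wrap): 45-39+3 = 9 bp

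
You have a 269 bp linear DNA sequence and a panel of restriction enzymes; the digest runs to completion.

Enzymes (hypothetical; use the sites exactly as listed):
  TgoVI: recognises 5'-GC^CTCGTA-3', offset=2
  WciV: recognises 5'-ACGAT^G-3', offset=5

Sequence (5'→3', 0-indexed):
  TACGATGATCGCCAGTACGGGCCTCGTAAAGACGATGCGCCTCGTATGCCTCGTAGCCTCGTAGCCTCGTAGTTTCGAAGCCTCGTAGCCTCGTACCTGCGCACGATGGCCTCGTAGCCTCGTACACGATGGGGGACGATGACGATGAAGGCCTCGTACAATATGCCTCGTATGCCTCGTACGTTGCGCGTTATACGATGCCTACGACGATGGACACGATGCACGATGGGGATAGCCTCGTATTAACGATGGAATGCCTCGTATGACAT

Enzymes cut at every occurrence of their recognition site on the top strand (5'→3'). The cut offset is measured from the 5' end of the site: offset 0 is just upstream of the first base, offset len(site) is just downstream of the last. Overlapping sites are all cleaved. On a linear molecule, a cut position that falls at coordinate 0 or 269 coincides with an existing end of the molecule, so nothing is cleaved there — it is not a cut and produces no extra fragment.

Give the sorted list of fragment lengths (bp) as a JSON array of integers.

[3,4,6,6,6,7,7,8,8,8,8,9,9,9,9,10,12,12,12,14,14,14,16,16,18,24]

Site scan:
  TgoVI GCCTCGTA/2: at [20, 38, 47, 55, 63, 79, 87, 108, 116, 150, 164, 173, 234, 255] ⇒ [22, 40, 49, 57, 65, 81, 89, 110, 118, 152, 166, 175, 236, 257]
  WciV ACGATG/5: at [1, 31, 102, 125, 135, 141, 194, 206, 215, 222, 245] ⇒ [6, 36, 107, 130, 140, 146, 199, 211, 220, 227, 250]

Pooled cuts: [6, 22, 36, 40, 49, 57, 65, 81, 89, 107, 110, 118, 130, 140, 146, 152, 166, 175, 199, 211, 220, 227, 236, 250, 257]

Fragments:
  [0,6): 6 bp
  [6,22): 16 bp
  [22,36): 14 bp
  [36,40): 4 bp
  [40,49): 9 bp
  [49,57): 8 bp
  [57,65): 8 bp
  [65,81): 16 bp
  [81,89): 8 bp
  [89,107): 18 bp
  [107,110): 3 bp
  [110,118): 8 bp
  [118,130): 12 bp
  [130,140): 10 bp
  [140,146): 6 bp
  [146,152): 6 bp
  [152,166): 14 bp
  [166,175): 9 bp
  [175,199): 24 bp
  [199,211): 12 bp
  [211,220): 9 bp
  [220,227): 7 bp
  [227,236): 9 bp
  [236,250): 14 bp
  [250,257): 7 bp
  [257,269): 12 bp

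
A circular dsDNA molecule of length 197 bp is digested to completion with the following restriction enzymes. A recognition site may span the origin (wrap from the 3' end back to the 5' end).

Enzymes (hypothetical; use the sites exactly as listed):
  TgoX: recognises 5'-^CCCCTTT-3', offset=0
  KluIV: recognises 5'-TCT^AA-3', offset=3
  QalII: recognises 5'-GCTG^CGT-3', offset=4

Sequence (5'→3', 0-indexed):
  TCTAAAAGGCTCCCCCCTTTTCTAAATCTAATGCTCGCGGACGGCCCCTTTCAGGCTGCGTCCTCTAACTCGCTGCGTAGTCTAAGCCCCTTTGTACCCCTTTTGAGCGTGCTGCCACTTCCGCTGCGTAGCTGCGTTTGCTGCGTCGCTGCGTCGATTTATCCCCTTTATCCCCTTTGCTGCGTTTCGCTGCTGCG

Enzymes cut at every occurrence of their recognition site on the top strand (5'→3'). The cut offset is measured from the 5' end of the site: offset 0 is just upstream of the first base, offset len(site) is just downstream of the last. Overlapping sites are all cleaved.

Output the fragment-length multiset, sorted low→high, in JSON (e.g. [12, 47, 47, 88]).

Site scan:
  TgoX CCCCTTT/0: at [13, 44, 86, 96, 162, 171] ⇒ [13, 44, 86, 96, 162, 171]
  KluIV TCTAA/3: at [0, 20, 26, 63, 80] ⇒ [3, 23, 29, 66, 83]
  QalII GCTGCGT/4: at [54, 71, 122, 130, 139, 147, 178, 191] ⇒ [58, 75, 126, 134, 143, 151, 182, 195]

All cut coordinates (distinct, sorted): [3, 13, 23, 29, 44, 58, 66, 75, 83, 86, 96, 126, 134, 143, 151, 162, 171, 182, 195]

Fragment lengths:
  3→13: 10 bp
  13→23: 10 bp
  23→29: 6 bp
  29→44: 15 bp
  44→58: 14 bp
  58→66: 8 bp
  66→75: 9 bp
  75→83: 8 bp
  83→86: 3 bp
  86→96: 10 bp
  96→126: 30 bp
  126→134: 8 bp
  134→143: 9 bp
  143→151: 8 bp
  151→162: 11 bp
  162→171: 9 bp
  171→182: 11 bp
  182→195: 13 bp
  195→3 (wrap): 197-195+3 = 5 bp

[3,5,6,8,8,8,8,9,9,9,10,10,10,11,11,13,14,15,30]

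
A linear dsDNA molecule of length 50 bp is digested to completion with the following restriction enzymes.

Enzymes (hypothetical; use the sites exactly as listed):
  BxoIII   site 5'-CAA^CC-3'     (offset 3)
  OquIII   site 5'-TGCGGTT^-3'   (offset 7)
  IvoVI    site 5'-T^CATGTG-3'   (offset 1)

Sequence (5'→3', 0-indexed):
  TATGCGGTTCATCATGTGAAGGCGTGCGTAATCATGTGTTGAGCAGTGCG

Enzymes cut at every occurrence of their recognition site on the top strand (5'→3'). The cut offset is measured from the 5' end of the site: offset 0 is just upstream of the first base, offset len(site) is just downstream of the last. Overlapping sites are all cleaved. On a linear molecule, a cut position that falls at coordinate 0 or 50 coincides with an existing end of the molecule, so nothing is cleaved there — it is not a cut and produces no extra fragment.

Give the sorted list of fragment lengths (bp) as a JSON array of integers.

[3,9,18,20]

Site scan:
  BxoIII (CAACC, off=3): no sites
  OquIII TGCGGTT/7: at [2] ⇒ [9]
  IvoVI TCATGTG/1: at [11, 31] ⇒ [12, 32]

All cut coordinates (distinct, sorted): [9, 12, 32]

Fragment lengths:
  [0,9): 9 bp
  [9,12): 3 bp
  [12,32): 20 bp
  [32,50): 18 bp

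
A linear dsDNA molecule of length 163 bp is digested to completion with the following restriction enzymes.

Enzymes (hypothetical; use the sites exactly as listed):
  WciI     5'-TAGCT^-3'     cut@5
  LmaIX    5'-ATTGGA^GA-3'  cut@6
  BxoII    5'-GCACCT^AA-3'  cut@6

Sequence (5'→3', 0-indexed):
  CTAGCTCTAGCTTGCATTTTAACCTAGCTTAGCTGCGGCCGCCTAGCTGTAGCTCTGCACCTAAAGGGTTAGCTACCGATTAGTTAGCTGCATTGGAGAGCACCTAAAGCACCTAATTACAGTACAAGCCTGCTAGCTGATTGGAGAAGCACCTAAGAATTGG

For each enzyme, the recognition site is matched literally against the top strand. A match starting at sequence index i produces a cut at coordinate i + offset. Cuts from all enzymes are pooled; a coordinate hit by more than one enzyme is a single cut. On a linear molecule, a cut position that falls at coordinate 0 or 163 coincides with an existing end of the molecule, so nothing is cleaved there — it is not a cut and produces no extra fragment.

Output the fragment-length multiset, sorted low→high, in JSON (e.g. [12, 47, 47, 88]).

Site scan:
  WciI (TAGCT, off=5): starts [1, 7, 24, 29, 43, 49, 69, 84, 133] → cuts [6, 12, 29, 34, 48, 54, 74, 89, 138]
  LmaIX (ATTGGAGA, off=6): starts [91, 139] → cuts [97, 145]
  BxoII (GCACCTAA, off=6): starts [56, 99, 108, 148] → cuts [62, 105, 114, 154]

All cut coordinates (distinct, sorted): [6, 12, 29, 34, 48, 54, 62, 74, 89, 97, 105, 114, 138, 145, 154]

Fragment lengths:
  [0,6): 6 bp
  [6,12): 6 bp
  [12,29): 17 bp
  [29,34): 5 bp
  [34,48): 14 bp
  [48,54): 6 bp
  [54,62): 8 bp
  [62,74): 12 bp
  [74,89): 15 bp
  [89,97): 8 bp
  [97,105): 8 bp
  [105,114): 9 bp
  [114,138): 24 bp
  [138,145): 7 bp
  [145,154): 9 bp
  [154,163): 9 bp

[5,6,6,6,7,8,8,8,9,9,9,12,14,15,17,24]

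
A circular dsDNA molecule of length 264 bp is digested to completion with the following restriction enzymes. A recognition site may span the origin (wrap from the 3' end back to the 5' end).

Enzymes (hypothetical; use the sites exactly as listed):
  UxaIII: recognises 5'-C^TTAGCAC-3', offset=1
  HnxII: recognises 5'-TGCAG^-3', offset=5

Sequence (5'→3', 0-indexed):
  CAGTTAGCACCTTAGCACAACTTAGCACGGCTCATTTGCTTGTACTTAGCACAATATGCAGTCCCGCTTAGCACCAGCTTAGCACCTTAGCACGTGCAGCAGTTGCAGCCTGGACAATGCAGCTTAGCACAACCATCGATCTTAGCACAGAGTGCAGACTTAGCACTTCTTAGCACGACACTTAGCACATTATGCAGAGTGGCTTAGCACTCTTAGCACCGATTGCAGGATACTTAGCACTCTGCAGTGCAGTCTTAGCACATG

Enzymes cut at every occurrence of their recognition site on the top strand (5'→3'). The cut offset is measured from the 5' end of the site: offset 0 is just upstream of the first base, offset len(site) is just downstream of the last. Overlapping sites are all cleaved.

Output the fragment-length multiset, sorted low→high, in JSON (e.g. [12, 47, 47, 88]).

[1,2,2,5,5,6,6,8,8,9,9,10,10,11,12,13,13,14,14,16,16,16,16,18,24]

Per-enzyme occurrences:
  UxaIII CTTAGCAC/1: at [10, 20, 44, 66, 77, 85, 122, 140, 158, 168, 180, 202, 211, 232, 253] ⇒ [11, 21, 45, 67, 78, 86, 123, 141, 159, 169, 181, 203, 212, 233, 254]
  HnxII TGCAG/5: at [56, 94, 103, 117, 152, 192, 223, 242, 247, 262] ⇒ [3, 61, 99, 108, 122, 157, 197, 228, 247, 252]

Pooled cuts: [3, 11, 21, 45, 61, 67, 78, 86, 99, 108, 122, 123, 141, 157, 159, 169, 181, 197, 203, 212, 228, 233, 247, 252, 254]

Fragment lengths:
  3→11: 8 bp
  11→21: 10 bp
  21→45: 24 bp
  45→61: 16 bp
  61→67: 6 bp
  67→78: 11 bp
  78→86: 8 bp
  86→99: 13 bp
  99→108: 9 bp
  108→122: 14 bp
  122→123: 1 bp
  123→141: 18 bp
  141→157: 16 bp
  157→159: 2 bp
  159→169: 10 bp
  169→181: 12 bp
  181→197: 16 bp
  197→203: 6 bp
  203→212: 9 bp
  212→228: 16 bp
  228→233: 5 bp
  233→247: 14 bp
  247→252: 5 bp
  252→254: 2 bp
  254→3 (wrap): 264-254+3 = 13 bp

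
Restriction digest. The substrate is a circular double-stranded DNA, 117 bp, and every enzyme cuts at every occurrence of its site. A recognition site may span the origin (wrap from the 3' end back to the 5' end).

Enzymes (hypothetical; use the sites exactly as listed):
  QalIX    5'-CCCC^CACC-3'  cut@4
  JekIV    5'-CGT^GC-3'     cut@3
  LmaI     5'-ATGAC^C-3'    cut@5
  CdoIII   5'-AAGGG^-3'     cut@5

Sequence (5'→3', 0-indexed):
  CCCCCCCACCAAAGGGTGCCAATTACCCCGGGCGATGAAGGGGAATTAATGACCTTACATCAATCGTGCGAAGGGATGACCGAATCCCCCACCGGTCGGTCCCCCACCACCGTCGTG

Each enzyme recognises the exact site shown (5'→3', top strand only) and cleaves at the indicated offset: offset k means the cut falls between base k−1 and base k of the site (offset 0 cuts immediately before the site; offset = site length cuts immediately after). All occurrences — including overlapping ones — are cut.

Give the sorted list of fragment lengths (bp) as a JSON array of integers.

Per-enzyme occurrences:
  QalIX CCCCCACC/4: at [2, 85, 100] ⇒ [6, 89, 104]
  JekIV CGTGC/3: at [64, 113] ⇒ [67, 116]
  LmaI ATGACC/5: at [48, 75] ⇒ [53, 80]
  CdoIII AAGGG/5: at [11, 37, 70] ⇒ [16, 42, 75]

Pooled cuts: [6, 16, 42, 53, 67, 75, 80, 89, 104, 116]

Fragment lengths:
  6→16: 10 bp
  16→42: 26 bp
  42→53: 11 bp
  53→67: 14 bp
  67→75: 8 bp
  75→80: 5 bp
  80→89: 9 bp
  89→104: 15 bp
  104→116: 12 bp
  116→6 (wrap): 117-116+6 = 7 bp

[5,7,8,9,10,11,12,14,15,26]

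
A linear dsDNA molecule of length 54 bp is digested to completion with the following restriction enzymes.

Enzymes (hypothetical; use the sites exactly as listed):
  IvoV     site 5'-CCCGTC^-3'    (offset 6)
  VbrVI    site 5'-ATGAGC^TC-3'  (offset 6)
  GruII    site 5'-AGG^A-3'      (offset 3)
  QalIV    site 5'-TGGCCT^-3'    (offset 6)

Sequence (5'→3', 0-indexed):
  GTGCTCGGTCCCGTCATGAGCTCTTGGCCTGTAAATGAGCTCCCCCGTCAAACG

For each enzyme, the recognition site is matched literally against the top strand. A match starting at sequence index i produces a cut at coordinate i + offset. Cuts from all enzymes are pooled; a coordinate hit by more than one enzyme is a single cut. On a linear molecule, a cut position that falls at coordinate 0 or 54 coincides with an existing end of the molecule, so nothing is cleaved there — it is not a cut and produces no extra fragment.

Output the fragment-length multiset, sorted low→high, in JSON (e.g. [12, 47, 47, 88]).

[5,6,9,9,10,15]

Per-enzyme occurrences:
  IvoV (CCCGTC, off=6): starts [9, 43] → cuts [15, 49]
  VbrVI (ATGAGCTC, off=6): starts [15, 34] → cuts [21, 40]
  GruII (AGGA, off=3): no sites
  QalIV (TGGCCT, off=6): starts [24] → cuts [30]

All cut coordinates (distinct, sorted): [15, 21, 30, 40, 49]

Fragment lengths:
  [0,15): 15 bp
  [15,21): 6 bp
  [21,30): 9 bp
  [30,40): 10 bp
  [40,49): 9 bp
  [49,54): 5 bp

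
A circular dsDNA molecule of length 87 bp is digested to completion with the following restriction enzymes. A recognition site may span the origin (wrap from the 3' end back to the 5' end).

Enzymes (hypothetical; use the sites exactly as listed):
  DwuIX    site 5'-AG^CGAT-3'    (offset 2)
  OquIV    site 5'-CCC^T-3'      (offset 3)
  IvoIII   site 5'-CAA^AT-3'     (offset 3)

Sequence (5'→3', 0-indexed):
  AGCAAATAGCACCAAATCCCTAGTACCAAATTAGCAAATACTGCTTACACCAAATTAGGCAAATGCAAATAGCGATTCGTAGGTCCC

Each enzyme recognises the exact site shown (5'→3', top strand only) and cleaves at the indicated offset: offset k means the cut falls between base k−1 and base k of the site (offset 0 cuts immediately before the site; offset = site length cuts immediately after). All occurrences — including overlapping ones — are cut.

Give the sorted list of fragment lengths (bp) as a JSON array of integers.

[4,5,6,8,9,9,10,16,20]

Site scan:
  DwuIX (AGCGAT, off=2): starts [70] → cuts [72]
  OquIV (CCCT, off=3): starts [17] → cuts [20]
  IvoIII (CAAAT, off=3): starts [2, 12, 26, 34, 50, 59, 65] → cuts [5, 15, 29, 37, 53, 62, 68]

Pooled cuts: [5, 15, 20, 29, 37, 53, 62, 68, 72]

Fragment lengths:
  5→15: 10 bp
  15→20: 5 bp
  20→29: 9 bp
  29→37: 8 bp
  37→53: 16 bp
  53→62: 9 bp
  62→68: 6 bp
  68→72: 4 bp
  72→5 (wrap): 87-72+5 = 20 bp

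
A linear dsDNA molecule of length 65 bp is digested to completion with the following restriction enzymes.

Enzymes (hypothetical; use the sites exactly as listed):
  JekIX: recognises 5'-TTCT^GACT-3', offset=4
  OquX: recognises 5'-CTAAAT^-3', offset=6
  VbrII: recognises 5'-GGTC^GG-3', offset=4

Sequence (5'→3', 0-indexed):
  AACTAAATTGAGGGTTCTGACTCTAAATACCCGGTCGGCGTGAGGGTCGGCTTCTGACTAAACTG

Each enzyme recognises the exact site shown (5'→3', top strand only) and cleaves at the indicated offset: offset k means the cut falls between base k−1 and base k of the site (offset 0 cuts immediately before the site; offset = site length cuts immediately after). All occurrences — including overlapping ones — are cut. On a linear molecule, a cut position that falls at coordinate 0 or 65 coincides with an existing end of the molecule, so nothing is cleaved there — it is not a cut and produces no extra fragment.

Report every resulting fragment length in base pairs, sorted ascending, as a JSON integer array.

[7,8,8,10,10,10,12]

Per-enzyme occurrences:
  JekIX TTCTGACT/4: at [14, 51] ⇒ [18, 55]
  OquX CTAAAT/6: at [2, 22] ⇒ [8, 28]
  VbrII GGTCGG/4: at [32, 44] ⇒ [36, 48]

All cut coordinates (distinct, sorted): [8, 18, 28, 36, 48, 55]

Fragments:
  [0,8): 8 bp
  [8,18): 10 bp
  [18,28): 10 bp
  [28,36): 8 bp
  [36,48): 12 bp
  [48,55): 7 bp
  [55,65): 10 bp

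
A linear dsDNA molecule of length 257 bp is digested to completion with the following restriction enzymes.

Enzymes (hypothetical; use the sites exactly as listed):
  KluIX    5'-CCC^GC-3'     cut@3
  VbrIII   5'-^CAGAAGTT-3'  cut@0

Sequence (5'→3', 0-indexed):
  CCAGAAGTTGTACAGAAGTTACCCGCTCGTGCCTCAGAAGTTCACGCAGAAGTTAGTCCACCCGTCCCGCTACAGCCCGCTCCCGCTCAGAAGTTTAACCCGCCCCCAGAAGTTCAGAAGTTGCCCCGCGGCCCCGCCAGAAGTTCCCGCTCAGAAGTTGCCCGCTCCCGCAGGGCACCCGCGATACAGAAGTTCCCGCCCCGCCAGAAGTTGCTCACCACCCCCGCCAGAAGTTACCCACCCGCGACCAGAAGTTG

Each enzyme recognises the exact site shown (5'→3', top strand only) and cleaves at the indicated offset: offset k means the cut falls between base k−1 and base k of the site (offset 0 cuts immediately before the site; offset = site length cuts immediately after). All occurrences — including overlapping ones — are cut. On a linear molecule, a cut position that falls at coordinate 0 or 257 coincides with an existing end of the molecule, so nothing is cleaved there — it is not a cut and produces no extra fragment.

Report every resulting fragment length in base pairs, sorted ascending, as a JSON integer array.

Per-enzyme occurrences:
  KluIX (CCCGC, off=3): starts [21, 65, 75, 81, 98, 124, 132, 145, 160, 166, 177, 194, 199, 222, 240] → cuts [24, 68, 78, 84, 101, 127, 135, 148, 163, 169, 180, 197, 202, 225, 243]
  VbrIII (CAGAAGTT, off=0): starts [1, 12, 34, 46, 87, 106, 114, 137, 151, 186, 204, 227, 248] → cuts [1, 12, 34, 46, 87, 106, 114, 137, 151, 186, 204, 227, 248]

Pooled cuts: [1, 12, 24, 34, 46, 68, 78, 84, 87, 101, 106, 114, 127, 135, 137, 148, 151, 163, 169, 180, 186, 197, 202, 204, 225, 227, 243, 248]

Fragments:
  [0,1): 1 bp
  [1,12): 11 bp
  [12,24): 12 bp
  [24,34): 10 bp
  [34,46): 12 bp
  [46,68): 22 bp
  [68,78): 10 bp
  [78,84): 6 bp
  [84,87): 3 bp
  [87,101): 14 bp
  [101,106): 5 bp
  [106,114): 8 bp
  [114,127): 13 bp
  [127,135): 8 bp
  [135,137): 2 bp
  [137,148): 11 bp
  [148,151): 3 bp
  [151,163): 12 bp
  [163,169): 6 bp
  [169,180): 11 bp
  [180,186): 6 bp
  [186,197): 11 bp
  [197,202): 5 bp
  [202,204): 2 bp
  [204,225): 21 bp
  [225,227): 2 bp
  [227,243): 16 bp
  [243,248): 5 bp
  [248,257): 9 bp

[1,2,2,2,3,3,5,5,5,6,6,6,8,8,9,10,10,11,11,11,11,12,12,12,13,14,16,21,22]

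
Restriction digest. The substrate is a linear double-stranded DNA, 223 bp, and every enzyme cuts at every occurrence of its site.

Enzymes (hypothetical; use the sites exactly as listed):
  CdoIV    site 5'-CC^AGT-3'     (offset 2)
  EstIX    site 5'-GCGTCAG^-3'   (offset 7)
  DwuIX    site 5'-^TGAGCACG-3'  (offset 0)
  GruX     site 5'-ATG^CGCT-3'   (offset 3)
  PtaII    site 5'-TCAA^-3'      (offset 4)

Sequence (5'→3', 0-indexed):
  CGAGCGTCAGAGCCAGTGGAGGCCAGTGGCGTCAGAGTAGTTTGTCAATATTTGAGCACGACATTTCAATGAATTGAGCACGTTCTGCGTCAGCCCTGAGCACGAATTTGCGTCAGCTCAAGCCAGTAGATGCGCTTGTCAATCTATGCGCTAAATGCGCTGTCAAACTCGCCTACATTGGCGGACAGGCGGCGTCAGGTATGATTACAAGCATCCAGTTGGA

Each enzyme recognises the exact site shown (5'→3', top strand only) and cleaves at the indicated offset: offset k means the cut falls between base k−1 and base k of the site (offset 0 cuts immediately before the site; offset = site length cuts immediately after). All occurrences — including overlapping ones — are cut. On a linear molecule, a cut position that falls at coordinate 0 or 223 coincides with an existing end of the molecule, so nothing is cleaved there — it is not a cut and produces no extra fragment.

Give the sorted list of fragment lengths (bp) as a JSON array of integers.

[3,3,4,4,5,5,6,7,8,9,9,10,10,10,11,13,17,18,19,20,32]

Scan for sites:
  CdoIV CCAGT/2: at [12, 22, 122, 214] ⇒ [14, 24, 124, 216]
  EstIX GCGTCAG/7: at [3, 28, 86, 109, 191] ⇒ [10, 35, 93, 116, 198]
  DwuIX TGAGCACG/0: at [52, 74, 96] ⇒ [52, 74, 96]
  GruX ATGCGCT/3: at [129, 145, 154] ⇒ [132, 148, 157]
  PtaII TCAA/4: at [44, 65, 117, 138, 162] ⇒ [48, 69, 121, 142, 166]

All cut coordinates (distinct, sorted): [10, 14, 24, 35, 48, 52, 69, 74, 93, 96, 116, 121, 124, 132, 142, 148, 157, 166, 198, 216]

Fragments:
  [0,10): 10 bp
  [10,14): 4 bp
  [14,24): 10 bp
  [24,35): 11 bp
  [35,48): 13 bp
  [48,52): 4 bp
  [52,69): 17 bp
  [69,74): 5 bp
  [74,93): 19 bp
  [93,96): 3 bp
  [96,116): 20 bp
  [116,121): 5 bp
  [121,124): 3 bp
  [124,132): 8 bp
  [132,142): 10 bp
  [142,148): 6 bp
  [148,157): 9 bp
  [157,166): 9 bp
  [166,198): 32 bp
  [198,216): 18 bp
  [216,223): 7 bp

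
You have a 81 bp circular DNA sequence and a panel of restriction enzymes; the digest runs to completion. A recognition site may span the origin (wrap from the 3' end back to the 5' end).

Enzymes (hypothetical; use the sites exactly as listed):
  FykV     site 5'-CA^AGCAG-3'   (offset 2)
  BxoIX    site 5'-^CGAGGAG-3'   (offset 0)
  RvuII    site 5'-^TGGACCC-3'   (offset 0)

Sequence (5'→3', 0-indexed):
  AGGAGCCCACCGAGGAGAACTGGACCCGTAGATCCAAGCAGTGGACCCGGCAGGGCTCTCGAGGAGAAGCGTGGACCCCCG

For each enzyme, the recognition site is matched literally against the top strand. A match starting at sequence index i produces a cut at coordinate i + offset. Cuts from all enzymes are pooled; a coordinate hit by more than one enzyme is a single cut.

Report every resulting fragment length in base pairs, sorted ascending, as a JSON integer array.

[5,8,10,12,12,16,18]

Site scan:
  FykV (CAAGCAG, off=2): starts [34] → cuts [36]
  BxoIX (CGAGGAG, off=0): starts [10, 59, 79] → cuts [10, 59, 79]
  RvuII (TGGACCC, off=0): starts [20, 41, 71] → cuts [20, 41, 71]

All cut coordinates (distinct, sorted): [10, 20, 36, 41, 59, 71, 79]

Fragment lengths:
  10→20: 10 bp
  20→36: 16 bp
  36→41: 5 bp
  41→59: 18 bp
  59→71: 12 bp
  71→79: 8 bp
  79→10 (wrap): 81-79+10 = 12 bp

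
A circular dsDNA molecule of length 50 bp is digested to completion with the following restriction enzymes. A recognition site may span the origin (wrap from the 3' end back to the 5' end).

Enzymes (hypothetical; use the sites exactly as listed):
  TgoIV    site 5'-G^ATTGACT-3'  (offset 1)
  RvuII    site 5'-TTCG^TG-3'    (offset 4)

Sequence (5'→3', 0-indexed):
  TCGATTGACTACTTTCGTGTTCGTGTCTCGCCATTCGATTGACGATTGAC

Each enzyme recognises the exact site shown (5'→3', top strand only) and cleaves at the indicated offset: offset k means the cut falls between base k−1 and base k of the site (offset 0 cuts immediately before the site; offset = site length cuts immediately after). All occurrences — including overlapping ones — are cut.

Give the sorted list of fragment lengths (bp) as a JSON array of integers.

[6,9,14,21]

Per-enzyme occurrences:
  TgoIV GATTGACT/1: at [2, 43] ⇒ [3, 44]
  RvuII TTCGTG/4: at [13, 19] ⇒ [17, 23]

All cut coordinates (distinct, sorted): [3, 17, 23, 44]

Fragments:
  3→17: 14 bp
  17→23: 6 bp
  23→44: 21 bp
  44→3 (wrap): 50-44+3 = 9 bp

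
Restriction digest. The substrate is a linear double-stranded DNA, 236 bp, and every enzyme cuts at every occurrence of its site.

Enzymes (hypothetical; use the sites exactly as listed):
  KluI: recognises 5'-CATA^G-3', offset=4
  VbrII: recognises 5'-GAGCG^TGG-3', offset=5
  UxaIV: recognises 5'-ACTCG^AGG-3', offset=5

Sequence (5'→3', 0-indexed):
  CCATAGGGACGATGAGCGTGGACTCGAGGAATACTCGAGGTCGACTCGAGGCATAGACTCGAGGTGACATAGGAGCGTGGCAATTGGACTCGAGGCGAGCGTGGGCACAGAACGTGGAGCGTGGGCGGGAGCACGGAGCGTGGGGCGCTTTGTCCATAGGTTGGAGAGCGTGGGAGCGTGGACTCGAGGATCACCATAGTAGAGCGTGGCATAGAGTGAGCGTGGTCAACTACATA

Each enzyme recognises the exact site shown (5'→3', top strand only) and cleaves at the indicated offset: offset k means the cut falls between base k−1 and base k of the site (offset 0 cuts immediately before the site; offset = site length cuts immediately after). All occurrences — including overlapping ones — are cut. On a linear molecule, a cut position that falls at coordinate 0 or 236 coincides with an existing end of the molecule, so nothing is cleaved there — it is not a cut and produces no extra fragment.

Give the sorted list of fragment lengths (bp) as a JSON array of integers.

[5,6,6,7,7,8,8,8,8,9,9,10,11,11,12,12,13,14,15,18,19,20]

Site scan:
  KluI (CATAG, off=4): starts [1, 51, 67, 154, 194, 209] → cuts [5, 55, 71, 158, 198, 213]
  VbrII (GAGCGTGG, off=5): starts [13, 72, 96, 116, 135, 165, 173, 201, 217] → cuts [18, 77, 101, 121, 140, 170, 178, 206, 222]
  UxaIV (ACTCGAGG, off=5): starts [21, 32, 43, 56, 87, 181] → cuts [26, 37, 48, 61, 92, 186]

Pooled cuts: [5, 18, 26, 37, 48, 55, 61, 71, 77, 92, 101, 121, 140, 158, 170, 178, 186, 198, 206, 213, 222]

Fragments:
  [0,5): 5 bp
  [5,18): 13 bp
  [18,26): 8 bp
  [26,37): 11 bp
  [37,48): 11 bp
  [48,55): 7 bp
  [55,61): 6 bp
  [61,71): 10 bp
  [71,77): 6 bp
  [77,92): 15 bp
  [92,101): 9 bp
  [101,121): 20 bp
  [121,140): 19 bp
  [140,158): 18 bp
  [158,170): 12 bp
  [170,178): 8 bp
  [178,186): 8 bp
  [186,198): 12 bp
  [198,206): 8 bp
  [206,213): 7 bp
  [213,222): 9 bp
  [222,236): 14 bp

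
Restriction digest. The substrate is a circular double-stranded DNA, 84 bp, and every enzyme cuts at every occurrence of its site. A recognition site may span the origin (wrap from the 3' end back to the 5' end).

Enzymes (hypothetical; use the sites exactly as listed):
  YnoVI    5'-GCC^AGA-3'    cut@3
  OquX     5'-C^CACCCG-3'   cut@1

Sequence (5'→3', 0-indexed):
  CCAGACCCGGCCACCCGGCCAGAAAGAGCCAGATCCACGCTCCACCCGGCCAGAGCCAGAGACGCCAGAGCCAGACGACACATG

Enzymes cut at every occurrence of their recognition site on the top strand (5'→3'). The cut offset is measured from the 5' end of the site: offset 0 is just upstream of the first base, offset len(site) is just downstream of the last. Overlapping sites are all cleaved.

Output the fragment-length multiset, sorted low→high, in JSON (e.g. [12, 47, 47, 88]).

[6,6,9,9,9,9,10,12,14]

Per-enzyme occurrences:
  YnoVI (GCCAGA, off=3): starts [17, 27, 48, 54, 63, 69, 83] → cuts [2, 20, 30, 51, 57, 66, 72]
  OquX (CCACCCG, off=1): starts [10, 41] → cuts [11, 42]

Pooled cuts: [2, 11, 20, 30, 42, 51, 57, 66, 72]

Fragment lengths:
  2→11: 9 bp
  11→20: 9 bp
  20→30: 10 bp
  30→42: 12 bp
  42→51: 9 bp
  51→57: 6 bp
  57→66: 9 bp
  66→72: 6 bp
  72→2 (wrap): 84-72+2 = 14 bp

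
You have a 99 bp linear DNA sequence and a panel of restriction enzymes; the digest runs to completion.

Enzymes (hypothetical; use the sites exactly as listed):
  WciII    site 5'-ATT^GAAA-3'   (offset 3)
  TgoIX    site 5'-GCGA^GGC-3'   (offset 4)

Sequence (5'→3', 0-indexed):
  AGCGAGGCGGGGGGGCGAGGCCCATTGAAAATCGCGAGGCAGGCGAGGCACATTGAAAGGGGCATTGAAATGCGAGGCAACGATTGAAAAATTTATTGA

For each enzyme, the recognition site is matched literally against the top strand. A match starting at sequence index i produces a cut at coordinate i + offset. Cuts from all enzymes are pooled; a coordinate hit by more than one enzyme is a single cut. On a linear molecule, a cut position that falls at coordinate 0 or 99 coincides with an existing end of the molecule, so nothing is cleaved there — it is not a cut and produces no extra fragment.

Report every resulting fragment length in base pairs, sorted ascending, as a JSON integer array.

Scan for sites:
  WciII ATTGAAA/3: at [23, 51, 63, 82] ⇒ [26, 54, 66, 85]
  TgoIX GCGAGGC/4: at [1, 14, 33, 42, 71] ⇒ [5, 18, 37, 46, 75]

All cut coordinates (distinct, sorted): [5, 18, 26, 37, 46, 54, 66, 75, 85]

Fragment lengths:
  [0,5): 5 bp
  [5,18): 13 bp
  [18,26): 8 bp
  [26,37): 11 bp
  [37,46): 9 bp
  [46,54): 8 bp
  [54,66): 12 bp
  [66,75): 9 bp
  [75,85): 10 bp
  [85,99): 14 bp

[5,8,8,9,9,10,11,12,13,14]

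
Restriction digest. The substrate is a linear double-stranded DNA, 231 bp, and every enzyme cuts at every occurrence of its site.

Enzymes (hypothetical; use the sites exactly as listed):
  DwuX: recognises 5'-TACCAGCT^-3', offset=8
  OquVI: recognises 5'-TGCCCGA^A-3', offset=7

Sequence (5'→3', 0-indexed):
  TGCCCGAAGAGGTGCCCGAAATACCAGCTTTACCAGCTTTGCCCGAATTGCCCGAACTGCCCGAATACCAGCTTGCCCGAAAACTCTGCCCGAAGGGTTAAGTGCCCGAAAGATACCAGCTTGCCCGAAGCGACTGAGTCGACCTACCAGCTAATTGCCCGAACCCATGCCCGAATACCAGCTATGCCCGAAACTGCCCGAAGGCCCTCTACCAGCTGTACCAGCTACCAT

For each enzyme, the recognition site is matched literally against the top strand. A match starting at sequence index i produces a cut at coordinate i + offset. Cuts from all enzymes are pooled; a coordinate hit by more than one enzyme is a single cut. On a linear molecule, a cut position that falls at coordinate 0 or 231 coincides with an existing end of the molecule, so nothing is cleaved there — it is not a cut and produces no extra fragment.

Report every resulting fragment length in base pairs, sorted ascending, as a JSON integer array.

[5,7,7,7,8,8,9,9,9,9,9,9,10,10,10,12,12,12,13,16,16,24]

Per-enzyme occurrences:
  DwuX TACCAGCT/8: at [21, 30, 65, 113, 144, 175, 209, 218] ⇒ [29, 38, 73, 121, 152, 183, 217, 226]
  OquVI TGCCCGAA/7: at [0, 12, 39, 48, 57, 73, 86, 102, 121, 155, 167, 184, 194] ⇒ [7, 19, 46, 55, 64, 80, 93, 109, 128, 162, 174, 191, 201]

Pooled cuts: [7, 19, 29, 38, 46, 55, 64, 73, 80, 93, 109, 121, 128, 152, 162, 174, 183, 191, 201, 217, 226]

Fragments:
  [0,7): 7 bp
  [7,19): 12 bp
  [19,29): 10 bp
  [29,38): 9 bp
  [38,46): 8 bp
  [46,55): 9 bp
  [55,64): 9 bp
  [64,73): 9 bp
  [73,80): 7 bp
  [80,93): 13 bp
  [93,109): 16 bp
  [109,121): 12 bp
  [121,128): 7 bp
  [128,152): 24 bp
  [152,162): 10 bp
  [162,174): 12 bp
  [174,183): 9 bp
  [183,191): 8 bp
  [191,201): 10 bp
  [201,217): 16 bp
  [217,226): 9 bp
  [226,231): 5 bp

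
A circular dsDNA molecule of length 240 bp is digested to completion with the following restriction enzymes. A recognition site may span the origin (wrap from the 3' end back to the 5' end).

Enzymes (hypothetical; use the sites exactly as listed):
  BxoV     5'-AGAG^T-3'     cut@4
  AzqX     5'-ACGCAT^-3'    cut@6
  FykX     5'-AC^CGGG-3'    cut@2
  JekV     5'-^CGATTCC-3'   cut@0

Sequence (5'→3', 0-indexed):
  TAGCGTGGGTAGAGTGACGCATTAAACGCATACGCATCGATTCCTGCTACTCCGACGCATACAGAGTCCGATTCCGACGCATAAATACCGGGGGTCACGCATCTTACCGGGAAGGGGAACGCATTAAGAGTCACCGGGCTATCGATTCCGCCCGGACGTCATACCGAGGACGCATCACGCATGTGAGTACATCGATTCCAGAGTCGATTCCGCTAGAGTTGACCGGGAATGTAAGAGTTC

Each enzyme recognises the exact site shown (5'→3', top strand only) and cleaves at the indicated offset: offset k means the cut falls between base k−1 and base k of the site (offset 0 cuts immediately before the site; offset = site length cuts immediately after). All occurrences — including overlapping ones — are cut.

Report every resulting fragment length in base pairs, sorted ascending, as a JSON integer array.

Site scan:
  BxoV (AGAGT, off=4): starts [10, 62, 126, 199, 214, 233] → cuts [14, 66, 130, 203, 218, 237]
  AzqX (ACGCAT, off=6): starts [16, 25, 31, 54, 76, 96, 118, 169, 176] → cuts [22, 31, 37, 60, 82, 102, 124, 175, 182]
  FykX (ACCGGG, off=2): starts [86, 105, 132, 221] → cuts [88, 107, 134, 223]
  JekV (CGATTCC, off=0): starts [37, 68, 142, 192, 204] → cuts [37, 68, 142, 192, 204]

Pooled cuts: [14, 22, 31, 37, 60, 66, 68, 82, 88, 102, 107, 124, 130, 134, 142, 175, 182, 192, 203, 204, 218, 223, 237]

Fragments:
  14→22: 8 bp
  22→31: 9 bp
  31→37: 6 bp
  37→60: 23 bp
  60→66: 6 bp
  66→68: 2 bp
  68→82: 14 bp
  82→88: 6 bp
  88→102: 14 bp
  102→107: 5 bp
  107→124: 17 bp
  124→130: 6 bp
  130→134: 4 bp
  134→142: 8 bp
  142→175: 33 bp
  175→182: 7 bp
  182→192: 10 bp
  192→203: 11 bp
  203→204: 1 bp
  204→218: 14 bp
  218→223: 5 bp
  223→237: 14 bp
  237→14 (wrap): 240-237+14 = 17 bp

[1,2,4,5,5,6,6,6,6,7,8,8,9,10,11,14,14,14,14,17,17,23,33]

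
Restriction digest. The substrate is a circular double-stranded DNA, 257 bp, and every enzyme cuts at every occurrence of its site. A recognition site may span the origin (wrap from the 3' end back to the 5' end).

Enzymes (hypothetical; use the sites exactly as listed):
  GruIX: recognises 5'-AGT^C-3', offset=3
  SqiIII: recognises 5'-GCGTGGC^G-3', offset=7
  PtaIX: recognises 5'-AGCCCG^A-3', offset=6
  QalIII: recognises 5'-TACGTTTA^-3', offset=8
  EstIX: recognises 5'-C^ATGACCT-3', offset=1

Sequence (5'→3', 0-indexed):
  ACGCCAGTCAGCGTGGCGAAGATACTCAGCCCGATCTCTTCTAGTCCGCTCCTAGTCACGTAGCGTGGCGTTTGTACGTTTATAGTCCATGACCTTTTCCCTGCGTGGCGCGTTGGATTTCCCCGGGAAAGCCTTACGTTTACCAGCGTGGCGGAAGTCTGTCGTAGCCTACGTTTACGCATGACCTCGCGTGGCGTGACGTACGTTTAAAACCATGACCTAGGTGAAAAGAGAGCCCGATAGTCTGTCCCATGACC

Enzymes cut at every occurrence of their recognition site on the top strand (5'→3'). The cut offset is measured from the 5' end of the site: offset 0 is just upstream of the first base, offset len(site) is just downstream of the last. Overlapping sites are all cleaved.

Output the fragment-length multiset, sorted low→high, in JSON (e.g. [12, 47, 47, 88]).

[2,3,4,5,5,6,9,10,11,12,13,13,14,15,16,19,21,21,25,33]

Per-enzyme occurrences:
  GruIX (AGTC, off=3): starts [5, 42, 53, 83, 155, 241] → cuts [8, 45, 56, 86, 158, 244]
  SqiIII (GCGTGGCG, off=7): starts [10, 62, 102, 145, 188] → cuts [17, 69, 109, 152, 195]
  PtaIX (AGCCCGA, off=6): starts [27, 233] → cuts [33, 239]
  QalIII (TACGTTTA, off=8): starts [74, 134, 169, 201] → cuts [82, 142, 177, 209]
  EstIX (CATGACCT, off=1): starts [87, 179, 213] → cuts [88, 180, 214]

Pooled cuts: [8, 17, 33, 45, 56, 69, 82, 86, 88, 109, 142, 152, 158, 177, 180, 195, 209, 214, 239, 244]

Fragments:
  8→17: 9 bp
  17→33: 16 bp
  33→45: 12 bp
  45→56: 11 bp
  56→69: 13 bp
  69→82: 13 bp
  82→86: 4 bp
  86→88: 2 bp
  88→109: 21 bp
  109→142: 33 bp
  142→152: 10 bp
  152→158: 6 bp
  158→177: 19 bp
  177→180: 3 bp
  180→195: 15 bp
  195→209: 14 bp
  209→214: 5 bp
  214→239: 25 bp
  239→244: 5 bp
  244→8 (wrap): 257-244+8 = 21 bp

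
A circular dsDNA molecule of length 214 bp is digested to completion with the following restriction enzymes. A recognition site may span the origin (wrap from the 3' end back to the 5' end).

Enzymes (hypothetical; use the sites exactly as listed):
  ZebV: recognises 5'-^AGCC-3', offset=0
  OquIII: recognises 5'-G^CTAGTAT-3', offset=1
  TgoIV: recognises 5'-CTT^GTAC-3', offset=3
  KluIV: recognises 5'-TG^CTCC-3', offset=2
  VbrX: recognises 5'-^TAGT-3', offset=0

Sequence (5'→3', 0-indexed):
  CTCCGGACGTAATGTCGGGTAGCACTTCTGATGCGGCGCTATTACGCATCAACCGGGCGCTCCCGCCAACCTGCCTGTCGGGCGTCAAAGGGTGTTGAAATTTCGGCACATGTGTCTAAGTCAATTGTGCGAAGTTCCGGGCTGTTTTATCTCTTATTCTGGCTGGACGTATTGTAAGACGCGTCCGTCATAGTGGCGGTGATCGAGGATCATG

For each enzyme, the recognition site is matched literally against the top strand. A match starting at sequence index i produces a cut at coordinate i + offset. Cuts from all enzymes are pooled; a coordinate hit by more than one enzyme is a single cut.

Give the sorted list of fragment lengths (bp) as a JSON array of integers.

Scan for sites:
  ZebV (AGCC, off=0): no sites
  OquIII (GCTAGTAT, off=1): no sites
  TgoIV (CTTGTAC, off=3): no sites
  KluIV (TGCTCC, off=2): starts [212] → cuts [0]
  VbrX (TAGT, off=0): starts [190] → cuts [190]

Pooled cuts: [0, 190]

Fragments:
  0→190: 190 bp
  190→0 (wrap): 214-190+0 = 24 bp

[24,190]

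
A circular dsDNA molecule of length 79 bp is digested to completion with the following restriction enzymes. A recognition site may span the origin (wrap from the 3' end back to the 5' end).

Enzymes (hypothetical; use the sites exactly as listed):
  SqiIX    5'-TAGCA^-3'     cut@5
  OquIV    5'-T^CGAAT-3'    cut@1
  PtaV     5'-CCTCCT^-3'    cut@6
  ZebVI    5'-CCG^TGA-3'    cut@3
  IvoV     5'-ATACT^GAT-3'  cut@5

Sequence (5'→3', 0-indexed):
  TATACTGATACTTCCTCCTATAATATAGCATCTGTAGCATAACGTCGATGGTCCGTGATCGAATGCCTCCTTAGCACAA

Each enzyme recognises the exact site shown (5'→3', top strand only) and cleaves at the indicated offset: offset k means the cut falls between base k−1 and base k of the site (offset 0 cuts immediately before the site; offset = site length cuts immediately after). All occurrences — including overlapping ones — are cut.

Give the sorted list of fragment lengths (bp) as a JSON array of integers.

Site scan:
  SqiIX TAGCA/5: at [25, 34, 71] ⇒ [30, 39, 76]
  OquIV TCGAAT/1: at [58] ⇒ [59]
  PtaV CCTCCT/6: at [13, 65] ⇒ [19, 71]
  ZebVI CCGTGA/3: at [52] ⇒ [55]
  IvoV ATACTGAT/5: at [1] ⇒ [6]

All cut coordinates (distinct, sorted): [6, 19, 30, 39, 55, 59, 71, 76]

Fragments:
  6→19: 13 bp
  19→30: 11 bp
  30→39: 9 bp
  39→55: 16 bp
  55→59: 4 bp
  59→71: 12 bp
  71→76: 5 bp
  76→6 (wrap): 79-76+6 = 9 bp

[4,5,9,9,11,12,13,16]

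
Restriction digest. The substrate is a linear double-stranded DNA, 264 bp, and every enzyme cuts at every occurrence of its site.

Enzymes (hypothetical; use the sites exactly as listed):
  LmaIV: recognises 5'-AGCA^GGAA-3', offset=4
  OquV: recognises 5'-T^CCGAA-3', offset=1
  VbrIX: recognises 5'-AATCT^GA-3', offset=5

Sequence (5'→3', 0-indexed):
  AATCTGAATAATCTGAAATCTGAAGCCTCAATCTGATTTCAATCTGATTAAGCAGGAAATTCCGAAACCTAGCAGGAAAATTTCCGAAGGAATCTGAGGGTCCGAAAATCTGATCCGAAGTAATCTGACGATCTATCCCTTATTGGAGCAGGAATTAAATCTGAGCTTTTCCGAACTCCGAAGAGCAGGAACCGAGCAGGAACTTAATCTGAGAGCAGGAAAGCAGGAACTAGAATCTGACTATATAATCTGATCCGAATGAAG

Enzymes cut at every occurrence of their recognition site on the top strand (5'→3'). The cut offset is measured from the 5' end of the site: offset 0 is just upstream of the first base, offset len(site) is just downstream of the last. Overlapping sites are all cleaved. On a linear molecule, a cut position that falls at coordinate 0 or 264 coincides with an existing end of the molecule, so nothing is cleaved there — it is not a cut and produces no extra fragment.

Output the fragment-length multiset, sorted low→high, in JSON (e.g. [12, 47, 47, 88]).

[3,3,5,6,7,7,7,7,8,8,9,9,9,10,10,10,11,11,12,12,12,12,13,13,13,13,24]

Per-enzyme occurrences:
  LmaIV AGCAGGAA/4: at [50, 70, 146, 183, 194, 213, 221] ⇒ [54, 74, 150, 187, 198, 217, 225]
  OquV TCCGAA/1: at [60, 82, 100, 113, 169, 176, 253] ⇒ [61, 83, 101, 114, 170, 177, 254]
  VbrIX AATCTGA/5: at [0, 9, 16, 29, 40, 90, 106, 121, 157, 205, 233, 246] ⇒ [5, 14, 21, 34, 45, 95, 111, 126, 162, 210, 238, 251]

All cut coordinates (distinct, sorted): [5, 14, 21, 34, 45, 54, 61, 74, 83, 95, 101, 111, 114, 126, 150, 162, 170, 177, 187, 198, 210, 217, 225, 238, 251, 254]

Fragments:
  [0,5): 5 bp
  [5,14): 9 bp
  [14,21): 7 bp
  [21,34): 13 bp
  [34,45): 11 bp
  [45,54): 9 bp
  [54,61): 7 bp
  [61,74): 13 bp
  [74,83): 9 bp
  [83,95): 12 bp
  [95,101): 6 bp
  [101,111): 10 bp
  [111,114): 3 bp
  [114,126): 12 bp
  [126,150): 24 bp
  [150,162): 12 bp
  [162,170): 8 bp
  [170,177): 7 bp
  [177,187): 10 bp
  [187,198): 11 bp
  [198,210): 12 bp
  [210,217): 7 bp
  [217,225): 8 bp
  [225,238): 13 bp
  [238,251): 13 bp
  [251,254): 3 bp
  [254,264): 10 bp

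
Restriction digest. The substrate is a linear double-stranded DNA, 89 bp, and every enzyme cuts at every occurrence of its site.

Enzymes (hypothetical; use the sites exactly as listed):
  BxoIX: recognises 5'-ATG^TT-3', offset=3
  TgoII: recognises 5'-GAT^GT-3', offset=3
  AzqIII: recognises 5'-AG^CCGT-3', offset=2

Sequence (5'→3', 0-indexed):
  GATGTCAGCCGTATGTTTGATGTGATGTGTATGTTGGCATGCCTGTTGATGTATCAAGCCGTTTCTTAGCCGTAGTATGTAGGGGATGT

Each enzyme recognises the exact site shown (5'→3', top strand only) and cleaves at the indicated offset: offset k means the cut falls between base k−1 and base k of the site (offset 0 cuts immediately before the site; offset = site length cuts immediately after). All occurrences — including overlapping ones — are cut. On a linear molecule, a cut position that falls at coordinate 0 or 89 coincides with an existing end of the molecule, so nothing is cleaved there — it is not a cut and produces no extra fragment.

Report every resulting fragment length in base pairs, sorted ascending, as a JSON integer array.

[2,3,5,5,6,7,7,8,11,17,18]

Per-enzyme occurrences:
  BxoIX ATGTT/3: at [12, 30] ⇒ [15, 33]
  TgoII GATGT/3: at [0, 18, 23, 47, 84] ⇒ [3, 21, 26, 50, 87]
  AzqIII AGCCGT/2: at [6, 56, 67] ⇒ [8, 58, 69]

All cut coordinates (distinct, sorted): [3, 8, 15, 21, 26, 33, 50, 58, 69, 87]

Fragments:
  [0,3): 3 bp
  [3,8): 5 bp
  [8,15): 7 bp
  [15,21): 6 bp
  [21,26): 5 bp
  [26,33): 7 bp
  [33,50): 17 bp
  [50,58): 8 bp
  [58,69): 11 bp
  [69,87): 18 bp
  [87,89): 2 bp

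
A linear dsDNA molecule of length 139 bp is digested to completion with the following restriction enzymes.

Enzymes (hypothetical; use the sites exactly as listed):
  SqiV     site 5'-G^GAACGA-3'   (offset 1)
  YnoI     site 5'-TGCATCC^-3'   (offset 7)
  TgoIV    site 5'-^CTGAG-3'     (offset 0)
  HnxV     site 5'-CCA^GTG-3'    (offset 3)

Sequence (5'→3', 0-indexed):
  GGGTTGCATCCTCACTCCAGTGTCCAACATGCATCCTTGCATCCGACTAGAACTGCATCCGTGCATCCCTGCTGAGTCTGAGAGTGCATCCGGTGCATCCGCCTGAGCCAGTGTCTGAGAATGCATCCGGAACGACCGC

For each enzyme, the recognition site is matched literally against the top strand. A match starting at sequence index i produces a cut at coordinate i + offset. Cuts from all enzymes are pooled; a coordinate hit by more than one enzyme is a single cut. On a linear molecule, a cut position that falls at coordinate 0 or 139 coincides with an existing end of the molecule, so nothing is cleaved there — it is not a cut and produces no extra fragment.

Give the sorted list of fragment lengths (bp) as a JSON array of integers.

[1,2,3,4,6,8,8,8,8,9,10,11,14,14,16,17]

Per-enzyme occurrences:
  SqiV GGAACGA/1: at [128] ⇒ [129]
  YnoI TGCATCC/7: at [4, 29, 37, 53, 61, 84, 93, 121] ⇒ [11, 36, 44, 60, 68, 91, 100, 128]
  TgoIV CTGAG/0: at [71, 77, 102, 114] ⇒ [71, 77, 102, 114]
  HnxV CCAGTG/3: at [16, 107] ⇒ [19, 110]

Pooled cuts: [11, 19, 36, 44, 60, 68, 71, 77, 91, 100, 102, 110, 114, 128, 129]

Fragment lengths:
  [0,11): 11 bp
  [11,19): 8 bp
  [19,36): 17 bp
  [36,44): 8 bp
  [44,60): 16 bp
  [60,68): 8 bp
  [68,71): 3 bp
  [71,77): 6 bp
  [77,91): 14 bp
  [91,100): 9 bp
  [100,102): 2 bp
  [102,110): 8 bp
  [110,114): 4 bp
  [114,128): 14 bp
  [128,129): 1 bp
  [129,139): 10 bp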